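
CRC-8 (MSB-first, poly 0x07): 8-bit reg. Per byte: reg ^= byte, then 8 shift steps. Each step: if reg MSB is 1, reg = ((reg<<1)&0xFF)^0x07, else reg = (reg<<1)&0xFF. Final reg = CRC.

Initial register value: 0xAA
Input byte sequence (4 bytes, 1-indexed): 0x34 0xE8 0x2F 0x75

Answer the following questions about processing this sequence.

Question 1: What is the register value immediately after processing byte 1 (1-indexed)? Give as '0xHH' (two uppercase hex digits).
After byte 1 (0x34): reg=0xD3

Answer: 0xD3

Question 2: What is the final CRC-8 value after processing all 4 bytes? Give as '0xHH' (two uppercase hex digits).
After byte 1 (0x34): reg=0xD3
After byte 2 (0xE8): reg=0xA1
After byte 3 (0x2F): reg=0xA3
After byte 4 (0x75): reg=0x2C

Answer: 0x2C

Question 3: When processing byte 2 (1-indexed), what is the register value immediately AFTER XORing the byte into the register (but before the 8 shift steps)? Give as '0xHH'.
Answer: 0x3B

Derivation:
Register before byte 2: 0xD3
Byte 2: 0xE8
0xD3 XOR 0xE8 = 0x3B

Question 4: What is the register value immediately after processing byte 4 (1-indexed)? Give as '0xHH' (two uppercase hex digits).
After byte 1 (0x34): reg=0xD3
After byte 2 (0xE8): reg=0xA1
After byte 3 (0x2F): reg=0xA3
After byte 4 (0x75): reg=0x2C

Answer: 0x2C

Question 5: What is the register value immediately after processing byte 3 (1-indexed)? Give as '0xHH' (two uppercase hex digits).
Answer: 0xA3

Derivation:
After byte 1 (0x34): reg=0xD3
After byte 2 (0xE8): reg=0xA1
After byte 3 (0x2F): reg=0xA3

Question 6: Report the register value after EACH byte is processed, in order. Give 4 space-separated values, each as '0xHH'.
0xD3 0xA1 0xA3 0x2C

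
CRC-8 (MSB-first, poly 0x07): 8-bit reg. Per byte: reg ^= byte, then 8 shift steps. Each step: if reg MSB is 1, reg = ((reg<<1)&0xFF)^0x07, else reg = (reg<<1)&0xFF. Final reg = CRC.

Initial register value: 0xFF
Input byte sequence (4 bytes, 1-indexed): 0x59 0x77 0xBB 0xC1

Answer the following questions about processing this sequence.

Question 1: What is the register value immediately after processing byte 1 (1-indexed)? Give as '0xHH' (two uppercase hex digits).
After byte 1 (0x59): reg=0x7B

Answer: 0x7B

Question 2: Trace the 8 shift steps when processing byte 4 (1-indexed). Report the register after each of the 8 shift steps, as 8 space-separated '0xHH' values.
After byte 1 (0x59): reg=0x7B
After byte 2 (0x77): reg=0x24
After byte 3 (0xBB): reg=0xD4
Register before byte 4: 0xD4
After XOR with byte 0xC1: 0x15

Answer: 0x2A 0x54 0xA8 0x57 0xAE 0x5B 0xB6 0x6B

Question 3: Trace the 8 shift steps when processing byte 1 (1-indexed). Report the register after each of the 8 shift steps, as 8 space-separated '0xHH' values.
Register before byte 1: 0xFF
After XOR with byte 0x59: 0xA6

Answer: 0x4B 0x96 0x2B 0x56 0xAC 0x5F 0xBE 0x7B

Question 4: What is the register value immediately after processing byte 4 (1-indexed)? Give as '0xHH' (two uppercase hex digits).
Answer: 0x6B

Derivation:
After byte 1 (0x59): reg=0x7B
After byte 2 (0x77): reg=0x24
After byte 3 (0xBB): reg=0xD4
After byte 4 (0xC1): reg=0x6B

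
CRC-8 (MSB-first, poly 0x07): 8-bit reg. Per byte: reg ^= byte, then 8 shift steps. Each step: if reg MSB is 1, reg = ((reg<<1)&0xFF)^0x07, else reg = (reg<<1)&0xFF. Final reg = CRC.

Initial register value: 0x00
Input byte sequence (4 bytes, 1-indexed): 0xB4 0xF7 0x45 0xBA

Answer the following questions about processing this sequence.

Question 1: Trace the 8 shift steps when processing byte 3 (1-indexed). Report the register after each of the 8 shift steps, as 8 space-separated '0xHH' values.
After byte 1 (0xB4): reg=0x05
After byte 2 (0xF7): reg=0xD0
Register before byte 3: 0xD0
After XOR with byte 0x45: 0x95

Answer: 0x2D 0x5A 0xB4 0x6F 0xDE 0xBB 0x71 0xE2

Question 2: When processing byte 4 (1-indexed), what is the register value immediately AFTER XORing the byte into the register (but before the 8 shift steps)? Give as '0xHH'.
Register before byte 4: 0xE2
Byte 4: 0xBA
0xE2 XOR 0xBA = 0x58

Answer: 0x58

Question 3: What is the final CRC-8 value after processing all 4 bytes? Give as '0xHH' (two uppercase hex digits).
Answer: 0x8F

Derivation:
After byte 1 (0xB4): reg=0x05
After byte 2 (0xF7): reg=0xD0
After byte 3 (0x45): reg=0xE2
After byte 4 (0xBA): reg=0x8F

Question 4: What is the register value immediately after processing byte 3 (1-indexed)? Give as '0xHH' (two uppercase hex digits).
Answer: 0xE2

Derivation:
After byte 1 (0xB4): reg=0x05
After byte 2 (0xF7): reg=0xD0
After byte 3 (0x45): reg=0xE2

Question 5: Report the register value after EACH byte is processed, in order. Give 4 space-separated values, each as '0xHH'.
0x05 0xD0 0xE2 0x8F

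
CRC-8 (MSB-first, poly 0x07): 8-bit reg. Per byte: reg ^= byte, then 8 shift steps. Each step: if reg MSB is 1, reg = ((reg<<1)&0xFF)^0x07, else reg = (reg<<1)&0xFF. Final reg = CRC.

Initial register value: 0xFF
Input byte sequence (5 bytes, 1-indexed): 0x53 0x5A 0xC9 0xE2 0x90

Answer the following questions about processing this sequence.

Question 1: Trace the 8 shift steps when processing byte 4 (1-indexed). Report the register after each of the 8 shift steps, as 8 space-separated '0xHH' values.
After byte 1 (0x53): reg=0x4D
After byte 2 (0x5A): reg=0x65
After byte 3 (0xC9): reg=0x4D
Register before byte 4: 0x4D
After XOR with byte 0xE2: 0xAF

Answer: 0x59 0xB2 0x63 0xC6 0x8B 0x11 0x22 0x44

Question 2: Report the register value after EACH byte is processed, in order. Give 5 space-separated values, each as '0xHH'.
0x4D 0x65 0x4D 0x44 0x22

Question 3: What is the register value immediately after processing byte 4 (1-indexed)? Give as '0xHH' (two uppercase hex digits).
After byte 1 (0x53): reg=0x4D
After byte 2 (0x5A): reg=0x65
After byte 3 (0xC9): reg=0x4D
After byte 4 (0xE2): reg=0x44

Answer: 0x44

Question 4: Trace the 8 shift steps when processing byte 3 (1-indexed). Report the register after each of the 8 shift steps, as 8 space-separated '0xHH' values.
After byte 1 (0x53): reg=0x4D
After byte 2 (0x5A): reg=0x65
Register before byte 3: 0x65
After XOR with byte 0xC9: 0xAC

Answer: 0x5F 0xBE 0x7B 0xF6 0xEB 0xD1 0xA5 0x4D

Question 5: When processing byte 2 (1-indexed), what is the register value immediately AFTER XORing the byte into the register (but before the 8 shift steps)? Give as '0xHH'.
Answer: 0x17

Derivation:
Register before byte 2: 0x4D
Byte 2: 0x5A
0x4D XOR 0x5A = 0x17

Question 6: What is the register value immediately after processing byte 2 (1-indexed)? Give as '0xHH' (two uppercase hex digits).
Answer: 0x65

Derivation:
After byte 1 (0x53): reg=0x4D
After byte 2 (0x5A): reg=0x65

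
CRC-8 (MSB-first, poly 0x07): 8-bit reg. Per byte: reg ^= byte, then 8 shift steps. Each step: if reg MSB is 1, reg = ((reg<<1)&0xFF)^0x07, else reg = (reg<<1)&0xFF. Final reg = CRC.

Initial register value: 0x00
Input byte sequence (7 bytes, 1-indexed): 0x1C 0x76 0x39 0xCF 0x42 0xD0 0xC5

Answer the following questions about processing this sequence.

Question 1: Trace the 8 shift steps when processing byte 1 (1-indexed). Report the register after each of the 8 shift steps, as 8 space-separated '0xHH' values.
Answer: 0x38 0x70 0xE0 0xC7 0x89 0x15 0x2A 0x54

Derivation:
Register before byte 1: 0x00
After XOR with byte 0x1C: 0x1C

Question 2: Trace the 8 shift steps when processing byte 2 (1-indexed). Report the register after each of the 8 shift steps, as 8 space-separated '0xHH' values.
After byte 1 (0x1C): reg=0x54
Register before byte 2: 0x54
After XOR with byte 0x76: 0x22

Answer: 0x44 0x88 0x17 0x2E 0x5C 0xB8 0x77 0xEE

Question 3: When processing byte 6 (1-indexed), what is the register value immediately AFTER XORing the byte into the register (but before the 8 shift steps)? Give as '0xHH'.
Register before byte 6: 0xDE
Byte 6: 0xD0
0xDE XOR 0xD0 = 0x0E

Answer: 0x0E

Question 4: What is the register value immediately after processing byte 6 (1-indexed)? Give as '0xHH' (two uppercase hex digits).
After byte 1 (0x1C): reg=0x54
After byte 2 (0x76): reg=0xEE
After byte 3 (0x39): reg=0x2B
After byte 4 (0xCF): reg=0xB2
After byte 5 (0x42): reg=0xDE
After byte 6 (0xD0): reg=0x2A

Answer: 0x2A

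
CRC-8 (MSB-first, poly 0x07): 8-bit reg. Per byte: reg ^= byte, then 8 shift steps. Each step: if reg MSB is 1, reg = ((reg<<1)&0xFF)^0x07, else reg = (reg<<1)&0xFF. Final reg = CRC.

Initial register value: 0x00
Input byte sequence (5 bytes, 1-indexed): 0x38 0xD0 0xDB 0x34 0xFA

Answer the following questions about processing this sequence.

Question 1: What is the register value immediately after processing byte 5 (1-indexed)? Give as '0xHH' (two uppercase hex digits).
After byte 1 (0x38): reg=0xA8
After byte 2 (0xD0): reg=0x6F
After byte 3 (0xDB): reg=0x05
After byte 4 (0x34): reg=0x97
After byte 5 (0xFA): reg=0x04

Answer: 0x04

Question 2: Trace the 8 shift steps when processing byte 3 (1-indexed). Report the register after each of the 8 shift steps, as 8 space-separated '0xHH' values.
After byte 1 (0x38): reg=0xA8
After byte 2 (0xD0): reg=0x6F
Register before byte 3: 0x6F
After XOR with byte 0xDB: 0xB4

Answer: 0x6F 0xDE 0xBB 0x71 0xE2 0xC3 0x81 0x05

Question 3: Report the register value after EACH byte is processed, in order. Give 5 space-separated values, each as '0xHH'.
0xA8 0x6F 0x05 0x97 0x04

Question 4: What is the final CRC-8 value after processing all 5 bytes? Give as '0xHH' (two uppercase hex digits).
After byte 1 (0x38): reg=0xA8
After byte 2 (0xD0): reg=0x6F
After byte 3 (0xDB): reg=0x05
After byte 4 (0x34): reg=0x97
After byte 5 (0xFA): reg=0x04

Answer: 0x04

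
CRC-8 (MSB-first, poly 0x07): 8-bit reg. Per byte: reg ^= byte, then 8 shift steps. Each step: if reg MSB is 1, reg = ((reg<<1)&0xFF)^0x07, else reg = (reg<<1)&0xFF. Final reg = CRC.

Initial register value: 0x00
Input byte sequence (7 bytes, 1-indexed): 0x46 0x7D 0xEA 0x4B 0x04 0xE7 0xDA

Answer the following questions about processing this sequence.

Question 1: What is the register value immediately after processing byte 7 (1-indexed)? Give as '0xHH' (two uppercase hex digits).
After byte 1 (0x46): reg=0xD5
After byte 2 (0x7D): reg=0x51
After byte 3 (0xEA): reg=0x28
After byte 4 (0x4B): reg=0x2E
After byte 5 (0x04): reg=0xD6
After byte 6 (0xE7): reg=0x97
After byte 7 (0xDA): reg=0xE4

Answer: 0xE4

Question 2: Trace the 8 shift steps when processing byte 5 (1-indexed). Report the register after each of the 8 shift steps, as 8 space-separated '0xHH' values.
After byte 1 (0x46): reg=0xD5
After byte 2 (0x7D): reg=0x51
After byte 3 (0xEA): reg=0x28
After byte 4 (0x4B): reg=0x2E
Register before byte 5: 0x2E
After XOR with byte 0x04: 0x2A

Answer: 0x54 0xA8 0x57 0xAE 0x5B 0xB6 0x6B 0xD6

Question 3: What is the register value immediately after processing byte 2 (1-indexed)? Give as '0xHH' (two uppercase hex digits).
Answer: 0x51

Derivation:
After byte 1 (0x46): reg=0xD5
After byte 2 (0x7D): reg=0x51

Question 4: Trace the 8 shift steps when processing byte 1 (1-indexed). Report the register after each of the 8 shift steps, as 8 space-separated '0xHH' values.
Answer: 0x8C 0x1F 0x3E 0x7C 0xF8 0xF7 0xE9 0xD5

Derivation:
Register before byte 1: 0x00
After XOR with byte 0x46: 0x46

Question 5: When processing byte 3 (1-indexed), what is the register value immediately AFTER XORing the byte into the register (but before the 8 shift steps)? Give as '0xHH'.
Register before byte 3: 0x51
Byte 3: 0xEA
0x51 XOR 0xEA = 0xBB

Answer: 0xBB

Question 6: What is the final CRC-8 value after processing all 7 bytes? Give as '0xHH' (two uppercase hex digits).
Answer: 0xE4

Derivation:
After byte 1 (0x46): reg=0xD5
After byte 2 (0x7D): reg=0x51
After byte 3 (0xEA): reg=0x28
After byte 4 (0x4B): reg=0x2E
After byte 5 (0x04): reg=0xD6
After byte 6 (0xE7): reg=0x97
After byte 7 (0xDA): reg=0xE4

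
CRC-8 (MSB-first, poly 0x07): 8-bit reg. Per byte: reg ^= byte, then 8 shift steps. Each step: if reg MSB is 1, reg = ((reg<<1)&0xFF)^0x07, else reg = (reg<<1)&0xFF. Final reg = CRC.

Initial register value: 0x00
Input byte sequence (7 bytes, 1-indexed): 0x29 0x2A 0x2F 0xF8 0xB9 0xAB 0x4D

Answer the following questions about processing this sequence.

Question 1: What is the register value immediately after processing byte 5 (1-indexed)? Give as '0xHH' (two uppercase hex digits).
Answer: 0xD3

Derivation:
After byte 1 (0x29): reg=0xDF
After byte 2 (0x2A): reg=0xC5
After byte 3 (0x2F): reg=0x98
After byte 4 (0xF8): reg=0x27
After byte 5 (0xB9): reg=0xD3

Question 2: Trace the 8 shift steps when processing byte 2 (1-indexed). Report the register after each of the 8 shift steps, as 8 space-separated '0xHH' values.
Answer: 0xED 0xDD 0xBD 0x7D 0xFA 0xF3 0xE1 0xC5

Derivation:
After byte 1 (0x29): reg=0xDF
Register before byte 2: 0xDF
After XOR with byte 0x2A: 0xF5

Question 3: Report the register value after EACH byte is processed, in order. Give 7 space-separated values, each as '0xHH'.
0xDF 0xC5 0x98 0x27 0xD3 0x6F 0xEE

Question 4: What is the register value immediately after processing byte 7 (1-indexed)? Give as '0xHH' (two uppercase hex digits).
Answer: 0xEE

Derivation:
After byte 1 (0x29): reg=0xDF
After byte 2 (0x2A): reg=0xC5
After byte 3 (0x2F): reg=0x98
After byte 4 (0xF8): reg=0x27
After byte 5 (0xB9): reg=0xD3
After byte 6 (0xAB): reg=0x6F
After byte 7 (0x4D): reg=0xEE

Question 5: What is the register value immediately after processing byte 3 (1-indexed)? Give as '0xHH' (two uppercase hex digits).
After byte 1 (0x29): reg=0xDF
After byte 2 (0x2A): reg=0xC5
After byte 3 (0x2F): reg=0x98

Answer: 0x98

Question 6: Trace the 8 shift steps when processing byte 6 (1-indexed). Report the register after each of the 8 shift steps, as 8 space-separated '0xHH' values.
After byte 1 (0x29): reg=0xDF
After byte 2 (0x2A): reg=0xC5
After byte 3 (0x2F): reg=0x98
After byte 4 (0xF8): reg=0x27
After byte 5 (0xB9): reg=0xD3
Register before byte 6: 0xD3
After XOR with byte 0xAB: 0x78

Answer: 0xF0 0xE7 0xC9 0x95 0x2D 0x5A 0xB4 0x6F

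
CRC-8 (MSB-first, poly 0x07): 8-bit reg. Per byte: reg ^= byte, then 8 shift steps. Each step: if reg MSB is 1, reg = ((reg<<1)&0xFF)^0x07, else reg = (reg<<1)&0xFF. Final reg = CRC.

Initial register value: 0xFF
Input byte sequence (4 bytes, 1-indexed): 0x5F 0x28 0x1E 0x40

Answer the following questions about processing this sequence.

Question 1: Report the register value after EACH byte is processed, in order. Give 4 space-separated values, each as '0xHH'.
0x69 0xC0 0x14 0xAB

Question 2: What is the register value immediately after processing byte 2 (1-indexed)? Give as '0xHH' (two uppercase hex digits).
After byte 1 (0x5F): reg=0x69
After byte 2 (0x28): reg=0xC0

Answer: 0xC0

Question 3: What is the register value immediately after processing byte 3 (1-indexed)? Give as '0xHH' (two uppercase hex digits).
After byte 1 (0x5F): reg=0x69
After byte 2 (0x28): reg=0xC0
After byte 3 (0x1E): reg=0x14

Answer: 0x14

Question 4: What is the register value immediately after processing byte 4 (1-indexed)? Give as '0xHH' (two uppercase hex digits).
Answer: 0xAB

Derivation:
After byte 1 (0x5F): reg=0x69
After byte 2 (0x28): reg=0xC0
After byte 3 (0x1E): reg=0x14
After byte 4 (0x40): reg=0xAB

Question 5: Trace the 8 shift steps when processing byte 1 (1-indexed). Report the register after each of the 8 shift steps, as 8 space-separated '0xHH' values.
Answer: 0x47 0x8E 0x1B 0x36 0x6C 0xD8 0xB7 0x69

Derivation:
Register before byte 1: 0xFF
After XOR with byte 0x5F: 0xA0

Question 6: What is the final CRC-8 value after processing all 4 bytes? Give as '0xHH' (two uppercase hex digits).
Answer: 0xAB

Derivation:
After byte 1 (0x5F): reg=0x69
After byte 2 (0x28): reg=0xC0
After byte 3 (0x1E): reg=0x14
After byte 4 (0x40): reg=0xAB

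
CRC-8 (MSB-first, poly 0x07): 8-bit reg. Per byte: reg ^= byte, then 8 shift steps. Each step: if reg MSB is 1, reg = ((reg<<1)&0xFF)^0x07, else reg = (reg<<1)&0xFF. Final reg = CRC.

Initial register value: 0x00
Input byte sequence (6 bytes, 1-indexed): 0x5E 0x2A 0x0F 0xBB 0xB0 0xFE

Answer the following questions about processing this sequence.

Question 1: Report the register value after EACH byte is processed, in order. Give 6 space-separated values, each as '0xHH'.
0x9D 0x0C 0x09 0x17 0x7C 0x87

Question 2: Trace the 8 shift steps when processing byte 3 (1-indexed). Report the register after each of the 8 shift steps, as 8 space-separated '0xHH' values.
Answer: 0x06 0x0C 0x18 0x30 0x60 0xC0 0x87 0x09

Derivation:
After byte 1 (0x5E): reg=0x9D
After byte 2 (0x2A): reg=0x0C
Register before byte 3: 0x0C
After XOR with byte 0x0F: 0x03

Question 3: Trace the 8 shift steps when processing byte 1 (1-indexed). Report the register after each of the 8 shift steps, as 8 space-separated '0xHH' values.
Answer: 0xBC 0x7F 0xFE 0xFB 0xF1 0xE5 0xCD 0x9D

Derivation:
Register before byte 1: 0x00
After XOR with byte 0x5E: 0x5E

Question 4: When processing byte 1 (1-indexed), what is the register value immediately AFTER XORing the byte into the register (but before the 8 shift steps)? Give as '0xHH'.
Answer: 0x5E

Derivation:
Register before byte 1: 0x00
Byte 1: 0x5E
0x00 XOR 0x5E = 0x5E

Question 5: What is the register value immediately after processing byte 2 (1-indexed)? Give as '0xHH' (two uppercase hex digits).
After byte 1 (0x5E): reg=0x9D
After byte 2 (0x2A): reg=0x0C

Answer: 0x0C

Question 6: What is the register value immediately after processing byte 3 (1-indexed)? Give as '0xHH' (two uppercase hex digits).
Answer: 0x09

Derivation:
After byte 1 (0x5E): reg=0x9D
After byte 2 (0x2A): reg=0x0C
After byte 3 (0x0F): reg=0x09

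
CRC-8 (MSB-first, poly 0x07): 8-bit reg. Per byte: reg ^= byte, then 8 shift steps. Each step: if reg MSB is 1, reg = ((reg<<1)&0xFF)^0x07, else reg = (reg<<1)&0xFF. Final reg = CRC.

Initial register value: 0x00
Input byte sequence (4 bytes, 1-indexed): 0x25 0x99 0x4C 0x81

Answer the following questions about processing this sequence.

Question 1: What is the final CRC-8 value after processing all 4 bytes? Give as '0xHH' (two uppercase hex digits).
Answer: 0x3A

Derivation:
After byte 1 (0x25): reg=0xFB
After byte 2 (0x99): reg=0x29
After byte 3 (0x4C): reg=0x3C
After byte 4 (0x81): reg=0x3A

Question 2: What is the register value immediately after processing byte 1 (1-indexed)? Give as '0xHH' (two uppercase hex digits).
Answer: 0xFB

Derivation:
After byte 1 (0x25): reg=0xFB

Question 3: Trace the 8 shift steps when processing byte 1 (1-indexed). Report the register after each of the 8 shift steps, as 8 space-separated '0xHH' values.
Register before byte 1: 0x00
After XOR with byte 0x25: 0x25

Answer: 0x4A 0x94 0x2F 0x5E 0xBC 0x7F 0xFE 0xFB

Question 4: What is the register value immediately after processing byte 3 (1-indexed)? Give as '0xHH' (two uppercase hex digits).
After byte 1 (0x25): reg=0xFB
After byte 2 (0x99): reg=0x29
After byte 3 (0x4C): reg=0x3C

Answer: 0x3C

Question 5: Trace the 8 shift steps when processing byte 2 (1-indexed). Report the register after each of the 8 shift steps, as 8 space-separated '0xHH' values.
Answer: 0xC4 0x8F 0x19 0x32 0x64 0xC8 0x97 0x29

Derivation:
After byte 1 (0x25): reg=0xFB
Register before byte 2: 0xFB
After XOR with byte 0x99: 0x62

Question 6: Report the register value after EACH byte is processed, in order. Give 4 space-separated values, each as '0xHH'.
0xFB 0x29 0x3C 0x3A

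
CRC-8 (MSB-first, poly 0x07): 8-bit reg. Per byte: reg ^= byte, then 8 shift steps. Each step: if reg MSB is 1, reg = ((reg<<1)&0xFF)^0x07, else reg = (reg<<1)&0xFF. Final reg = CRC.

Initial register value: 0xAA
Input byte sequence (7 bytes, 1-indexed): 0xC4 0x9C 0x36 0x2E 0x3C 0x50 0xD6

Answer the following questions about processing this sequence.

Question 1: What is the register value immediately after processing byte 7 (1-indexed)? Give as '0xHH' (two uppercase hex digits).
Answer: 0x77

Derivation:
After byte 1 (0xC4): reg=0x0D
After byte 2 (0x9C): reg=0xFE
After byte 3 (0x36): reg=0x76
After byte 4 (0x2E): reg=0x8F
After byte 5 (0x3C): reg=0x10
After byte 6 (0x50): reg=0xC7
After byte 7 (0xD6): reg=0x77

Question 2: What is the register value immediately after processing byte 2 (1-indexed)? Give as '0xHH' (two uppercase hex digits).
Answer: 0xFE

Derivation:
After byte 1 (0xC4): reg=0x0D
After byte 2 (0x9C): reg=0xFE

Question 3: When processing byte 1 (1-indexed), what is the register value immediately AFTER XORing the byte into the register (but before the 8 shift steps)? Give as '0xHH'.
Answer: 0x6E

Derivation:
Register before byte 1: 0xAA
Byte 1: 0xC4
0xAA XOR 0xC4 = 0x6E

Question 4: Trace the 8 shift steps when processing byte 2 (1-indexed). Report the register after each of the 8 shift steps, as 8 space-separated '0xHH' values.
After byte 1 (0xC4): reg=0x0D
Register before byte 2: 0x0D
After XOR with byte 0x9C: 0x91

Answer: 0x25 0x4A 0x94 0x2F 0x5E 0xBC 0x7F 0xFE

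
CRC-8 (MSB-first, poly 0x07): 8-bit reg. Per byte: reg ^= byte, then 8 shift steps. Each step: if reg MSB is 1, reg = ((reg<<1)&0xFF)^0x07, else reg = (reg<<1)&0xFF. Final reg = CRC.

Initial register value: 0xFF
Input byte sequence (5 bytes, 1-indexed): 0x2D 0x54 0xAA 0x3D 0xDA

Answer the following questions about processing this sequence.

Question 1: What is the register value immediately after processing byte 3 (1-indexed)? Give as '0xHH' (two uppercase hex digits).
Answer: 0xFE

Derivation:
After byte 1 (0x2D): reg=0x30
After byte 2 (0x54): reg=0x3B
After byte 3 (0xAA): reg=0xFE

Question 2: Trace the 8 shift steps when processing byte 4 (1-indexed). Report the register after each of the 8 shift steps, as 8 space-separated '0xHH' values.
After byte 1 (0x2D): reg=0x30
After byte 2 (0x54): reg=0x3B
After byte 3 (0xAA): reg=0xFE
Register before byte 4: 0xFE
After XOR with byte 0x3D: 0xC3

Answer: 0x81 0x05 0x0A 0x14 0x28 0x50 0xA0 0x47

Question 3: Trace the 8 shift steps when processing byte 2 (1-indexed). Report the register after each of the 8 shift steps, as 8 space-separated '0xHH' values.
After byte 1 (0x2D): reg=0x30
Register before byte 2: 0x30
After XOR with byte 0x54: 0x64

Answer: 0xC8 0x97 0x29 0x52 0xA4 0x4F 0x9E 0x3B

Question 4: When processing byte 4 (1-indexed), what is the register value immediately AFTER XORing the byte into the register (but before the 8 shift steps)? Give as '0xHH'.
Register before byte 4: 0xFE
Byte 4: 0x3D
0xFE XOR 0x3D = 0xC3

Answer: 0xC3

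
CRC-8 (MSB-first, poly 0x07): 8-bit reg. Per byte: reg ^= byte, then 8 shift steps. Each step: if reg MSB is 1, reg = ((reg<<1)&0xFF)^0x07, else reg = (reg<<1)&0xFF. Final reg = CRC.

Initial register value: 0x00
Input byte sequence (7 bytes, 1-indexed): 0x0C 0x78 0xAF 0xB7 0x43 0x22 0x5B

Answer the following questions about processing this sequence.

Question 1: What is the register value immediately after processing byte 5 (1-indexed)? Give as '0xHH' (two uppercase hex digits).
Answer: 0xF1

Derivation:
After byte 1 (0x0C): reg=0x24
After byte 2 (0x78): reg=0x93
After byte 3 (0xAF): reg=0xB4
After byte 4 (0xB7): reg=0x09
After byte 5 (0x43): reg=0xF1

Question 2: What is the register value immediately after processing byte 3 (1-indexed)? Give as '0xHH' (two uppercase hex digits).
Answer: 0xB4

Derivation:
After byte 1 (0x0C): reg=0x24
After byte 2 (0x78): reg=0x93
After byte 3 (0xAF): reg=0xB4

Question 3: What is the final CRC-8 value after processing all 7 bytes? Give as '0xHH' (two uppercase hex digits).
Answer: 0x03

Derivation:
After byte 1 (0x0C): reg=0x24
After byte 2 (0x78): reg=0x93
After byte 3 (0xAF): reg=0xB4
After byte 4 (0xB7): reg=0x09
After byte 5 (0x43): reg=0xF1
After byte 6 (0x22): reg=0x37
After byte 7 (0x5B): reg=0x03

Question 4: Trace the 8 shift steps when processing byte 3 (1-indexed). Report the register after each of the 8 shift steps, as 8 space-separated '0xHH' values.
After byte 1 (0x0C): reg=0x24
After byte 2 (0x78): reg=0x93
Register before byte 3: 0x93
After XOR with byte 0xAF: 0x3C

Answer: 0x78 0xF0 0xE7 0xC9 0x95 0x2D 0x5A 0xB4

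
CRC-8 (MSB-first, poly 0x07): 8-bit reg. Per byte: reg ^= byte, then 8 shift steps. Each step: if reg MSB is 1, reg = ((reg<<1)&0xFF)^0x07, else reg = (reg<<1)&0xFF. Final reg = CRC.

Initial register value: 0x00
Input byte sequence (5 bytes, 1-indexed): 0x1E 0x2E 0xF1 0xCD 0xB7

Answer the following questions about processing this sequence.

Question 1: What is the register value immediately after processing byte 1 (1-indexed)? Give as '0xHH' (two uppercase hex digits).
After byte 1 (0x1E): reg=0x5A

Answer: 0x5A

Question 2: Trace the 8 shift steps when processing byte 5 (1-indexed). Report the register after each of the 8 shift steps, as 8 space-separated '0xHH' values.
Answer: 0x2E 0x5C 0xB8 0x77 0xEE 0xDB 0xB1 0x65

Derivation:
After byte 1 (0x1E): reg=0x5A
After byte 2 (0x2E): reg=0x4B
After byte 3 (0xF1): reg=0x2F
After byte 4 (0xCD): reg=0xA0
Register before byte 5: 0xA0
After XOR with byte 0xB7: 0x17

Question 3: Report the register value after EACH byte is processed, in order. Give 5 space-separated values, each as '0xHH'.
0x5A 0x4B 0x2F 0xA0 0x65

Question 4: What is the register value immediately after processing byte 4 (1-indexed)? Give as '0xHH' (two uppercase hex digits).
After byte 1 (0x1E): reg=0x5A
After byte 2 (0x2E): reg=0x4B
After byte 3 (0xF1): reg=0x2F
After byte 4 (0xCD): reg=0xA0

Answer: 0xA0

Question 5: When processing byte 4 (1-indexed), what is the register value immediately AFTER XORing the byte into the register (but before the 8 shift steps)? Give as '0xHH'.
Answer: 0xE2

Derivation:
Register before byte 4: 0x2F
Byte 4: 0xCD
0x2F XOR 0xCD = 0xE2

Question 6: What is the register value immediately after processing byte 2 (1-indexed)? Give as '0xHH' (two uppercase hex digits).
After byte 1 (0x1E): reg=0x5A
After byte 2 (0x2E): reg=0x4B

Answer: 0x4B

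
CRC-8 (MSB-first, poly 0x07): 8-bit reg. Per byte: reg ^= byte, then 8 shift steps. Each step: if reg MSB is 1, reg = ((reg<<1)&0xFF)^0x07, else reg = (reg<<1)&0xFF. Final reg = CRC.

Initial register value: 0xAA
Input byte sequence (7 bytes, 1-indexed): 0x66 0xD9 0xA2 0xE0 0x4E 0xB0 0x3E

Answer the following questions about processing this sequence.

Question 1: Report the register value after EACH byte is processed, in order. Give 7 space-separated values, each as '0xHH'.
0x6A 0x10 0x17 0xCB 0x92 0xEE 0x3E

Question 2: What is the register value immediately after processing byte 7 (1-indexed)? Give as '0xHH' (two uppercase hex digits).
After byte 1 (0x66): reg=0x6A
After byte 2 (0xD9): reg=0x10
After byte 3 (0xA2): reg=0x17
After byte 4 (0xE0): reg=0xCB
After byte 5 (0x4E): reg=0x92
After byte 6 (0xB0): reg=0xEE
After byte 7 (0x3E): reg=0x3E

Answer: 0x3E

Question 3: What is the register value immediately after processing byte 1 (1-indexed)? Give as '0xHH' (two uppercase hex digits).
Answer: 0x6A

Derivation:
After byte 1 (0x66): reg=0x6A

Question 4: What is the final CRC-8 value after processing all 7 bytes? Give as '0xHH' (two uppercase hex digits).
Answer: 0x3E

Derivation:
After byte 1 (0x66): reg=0x6A
After byte 2 (0xD9): reg=0x10
After byte 3 (0xA2): reg=0x17
After byte 4 (0xE0): reg=0xCB
After byte 5 (0x4E): reg=0x92
After byte 6 (0xB0): reg=0xEE
After byte 7 (0x3E): reg=0x3E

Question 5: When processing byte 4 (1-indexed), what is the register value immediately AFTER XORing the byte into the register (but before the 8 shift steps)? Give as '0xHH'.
Register before byte 4: 0x17
Byte 4: 0xE0
0x17 XOR 0xE0 = 0xF7

Answer: 0xF7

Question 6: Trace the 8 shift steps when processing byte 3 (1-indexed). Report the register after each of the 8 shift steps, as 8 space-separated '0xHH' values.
Answer: 0x63 0xC6 0x8B 0x11 0x22 0x44 0x88 0x17

Derivation:
After byte 1 (0x66): reg=0x6A
After byte 2 (0xD9): reg=0x10
Register before byte 3: 0x10
After XOR with byte 0xA2: 0xB2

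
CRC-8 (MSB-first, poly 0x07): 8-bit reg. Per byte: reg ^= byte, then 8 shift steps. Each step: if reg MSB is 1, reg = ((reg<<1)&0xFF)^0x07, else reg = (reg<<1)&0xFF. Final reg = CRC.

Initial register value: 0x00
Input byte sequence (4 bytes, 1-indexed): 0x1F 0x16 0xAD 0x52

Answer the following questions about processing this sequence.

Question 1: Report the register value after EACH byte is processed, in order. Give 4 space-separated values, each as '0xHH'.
0x5D 0xF6 0x86 0x22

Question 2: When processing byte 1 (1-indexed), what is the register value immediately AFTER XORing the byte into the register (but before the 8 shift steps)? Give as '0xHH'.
Register before byte 1: 0x00
Byte 1: 0x1F
0x00 XOR 0x1F = 0x1F

Answer: 0x1F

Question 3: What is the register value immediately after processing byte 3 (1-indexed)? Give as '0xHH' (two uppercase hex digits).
Answer: 0x86

Derivation:
After byte 1 (0x1F): reg=0x5D
After byte 2 (0x16): reg=0xF6
After byte 3 (0xAD): reg=0x86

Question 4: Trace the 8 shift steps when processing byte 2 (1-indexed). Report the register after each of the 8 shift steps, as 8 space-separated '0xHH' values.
After byte 1 (0x1F): reg=0x5D
Register before byte 2: 0x5D
After XOR with byte 0x16: 0x4B

Answer: 0x96 0x2B 0x56 0xAC 0x5F 0xBE 0x7B 0xF6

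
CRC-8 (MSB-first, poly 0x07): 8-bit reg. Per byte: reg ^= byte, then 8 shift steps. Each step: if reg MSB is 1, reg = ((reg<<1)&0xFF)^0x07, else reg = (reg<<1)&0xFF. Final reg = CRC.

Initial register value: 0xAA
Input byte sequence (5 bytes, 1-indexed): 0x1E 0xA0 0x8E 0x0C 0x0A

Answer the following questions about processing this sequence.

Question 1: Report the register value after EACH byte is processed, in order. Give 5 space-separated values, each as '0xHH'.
0x05 0x72 0xFA 0xCC 0x5C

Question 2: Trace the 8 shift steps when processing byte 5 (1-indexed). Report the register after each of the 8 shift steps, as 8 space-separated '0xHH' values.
Answer: 0x8B 0x11 0x22 0x44 0x88 0x17 0x2E 0x5C

Derivation:
After byte 1 (0x1E): reg=0x05
After byte 2 (0xA0): reg=0x72
After byte 3 (0x8E): reg=0xFA
After byte 4 (0x0C): reg=0xCC
Register before byte 5: 0xCC
After XOR with byte 0x0A: 0xC6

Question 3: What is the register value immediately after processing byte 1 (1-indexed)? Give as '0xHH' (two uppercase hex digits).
Answer: 0x05

Derivation:
After byte 1 (0x1E): reg=0x05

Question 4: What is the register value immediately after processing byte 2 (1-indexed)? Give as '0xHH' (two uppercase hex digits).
After byte 1 (0x1E): reg=0x05
After byte 2 (0xA0): reg=0x72

Answer: 0x72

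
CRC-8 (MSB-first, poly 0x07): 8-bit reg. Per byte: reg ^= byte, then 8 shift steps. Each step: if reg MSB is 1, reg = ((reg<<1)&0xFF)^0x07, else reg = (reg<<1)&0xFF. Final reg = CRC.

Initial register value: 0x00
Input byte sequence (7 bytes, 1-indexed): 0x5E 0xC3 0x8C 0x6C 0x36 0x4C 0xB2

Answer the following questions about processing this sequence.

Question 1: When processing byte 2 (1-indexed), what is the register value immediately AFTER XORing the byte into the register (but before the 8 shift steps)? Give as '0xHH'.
Register before byte 2: 0x9D
Byte 2: 0xC3
0x9D XOR 0xC3 = 0x5E

Answer: 0x5E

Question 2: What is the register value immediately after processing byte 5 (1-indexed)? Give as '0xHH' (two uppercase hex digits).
After byte 1 (0x5E): reg=0x9D
After byte 2 (0xC3): reg=0x9D
After byte 3 (0x8C): reg=0x77
After byte 4 (0x6C): reg=0x41
After byte 5 (0x36): reg=0x42

Answer: 0x42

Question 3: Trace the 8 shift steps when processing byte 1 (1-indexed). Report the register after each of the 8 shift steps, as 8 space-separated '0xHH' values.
Answer: 0xBC 0x7F 0xFE 0xFB 0xF1 0xE5 0xCD 0x9D

Derivation:
Register before byte 1: 0x00
After XOR with byte 0x5E: 0x5E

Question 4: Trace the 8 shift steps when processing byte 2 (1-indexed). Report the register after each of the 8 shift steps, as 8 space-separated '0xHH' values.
Answer: 0xBC 0x7F 0xFE 0xFB 0xF1 0xE5 0xCD 0x9D

Derivation:
After byte 1 (0x5E): reg=0x9D
Register before byte 2: 0x9D
After XOR with byte 0xC3: 0x5E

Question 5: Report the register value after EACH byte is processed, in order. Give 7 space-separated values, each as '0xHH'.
0x9D 0x9D 0x77 0x41 0x42 0x2A 0xC1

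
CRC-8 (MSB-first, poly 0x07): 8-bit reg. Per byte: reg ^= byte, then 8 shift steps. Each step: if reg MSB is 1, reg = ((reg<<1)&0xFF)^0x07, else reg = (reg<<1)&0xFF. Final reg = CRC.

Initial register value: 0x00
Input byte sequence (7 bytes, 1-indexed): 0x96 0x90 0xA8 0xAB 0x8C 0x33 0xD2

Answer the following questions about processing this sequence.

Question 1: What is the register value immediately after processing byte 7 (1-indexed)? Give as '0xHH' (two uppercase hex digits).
After byte 1 (0x96): reg=0xEB
After byte 2 (0x90): reg=0x66
After byte 3 (0xA8): reg=0x64
After byte 4 (0xAB): reg=0x63
After byte 5 (0x8C): reg=0x83
After byte 6 (0x33): reg=0x19
After byte 7 (0xD2): reg=0x7F

Answer: 0x7F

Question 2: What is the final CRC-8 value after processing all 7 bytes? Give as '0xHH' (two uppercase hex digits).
Answer: 0x7F

Derivation:
After byte 1 (0x96): reg=0xEB
After byte 2 (0x90): reg=0x66
After byte 3 (0xA8): reg=0x64
After byte 4 (0xAB): reg=0x63
After byte 5 (0x8C): reg=0x83
After byte 6 (0x33): reg=0x19
After byte 7 (0xD2): reg=0x7F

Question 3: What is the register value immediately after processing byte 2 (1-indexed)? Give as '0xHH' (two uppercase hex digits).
Answer: 0x66

Derivation:
After byte 1 (0x96): reg=0xEB
After byte 2 (0x90): reg=0x66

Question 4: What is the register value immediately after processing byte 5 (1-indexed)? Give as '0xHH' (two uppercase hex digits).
Answer: 0x83

Derivation:
After byte 1 (0x96): reg=0xEB
After byte 2 (0x90): reg=0x66
After byte 3 (0xA8): reg=0x64
After byte 4 (0xAB): reg=0x63
After byte 5 (0x8C): reg=0x83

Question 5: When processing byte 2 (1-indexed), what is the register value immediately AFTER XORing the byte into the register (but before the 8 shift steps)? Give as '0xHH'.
Answer: 0x7B

Derivation:
Register before byte 2: 0xEB
Byte 2: 0x90
0xEB XOR 0x90 = 0x7B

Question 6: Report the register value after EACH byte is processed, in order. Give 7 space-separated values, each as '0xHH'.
0xEB 0x66 0x64 0x63 0x83 0x19 0x7F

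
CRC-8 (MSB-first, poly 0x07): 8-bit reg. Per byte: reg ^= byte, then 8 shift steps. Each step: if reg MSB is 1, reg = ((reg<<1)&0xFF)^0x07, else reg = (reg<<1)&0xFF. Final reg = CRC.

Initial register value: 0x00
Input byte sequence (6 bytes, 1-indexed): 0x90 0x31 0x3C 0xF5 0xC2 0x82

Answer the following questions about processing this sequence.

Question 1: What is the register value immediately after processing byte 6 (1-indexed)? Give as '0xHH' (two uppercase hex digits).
After byte 1 (0x90): reg=0xF9
After byte 2 (0x31): reg=0x76
After byte 3 (0x3C): reg=0xF1
After byte 4 (0xF5): reg=0x1C
After byte 5 (0xC2): reg=0x14
After byte 6 (0x82): reg=0xEB

Answer: 0xEB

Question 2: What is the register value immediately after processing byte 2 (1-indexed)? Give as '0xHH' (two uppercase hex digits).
Answer: 0x76

Derivation:
After byte 1 (0x90): reg=0xF9
After byte 2 (0x31): reg=0x76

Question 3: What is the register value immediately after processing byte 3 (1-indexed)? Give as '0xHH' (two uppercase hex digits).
After byte 1 (0x90): reg=0xF9
After byte 2 (0x31): reg=0x76
After byte 3 (0x3C): reg=0xF1

Answer: 0xF1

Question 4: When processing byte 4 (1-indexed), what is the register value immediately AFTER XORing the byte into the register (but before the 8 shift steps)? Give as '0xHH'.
Register before byte 4: 0xF1
Byte 4: 0xF5
0xF1 XOR 0xF5 = 0x04

Answer: 0x04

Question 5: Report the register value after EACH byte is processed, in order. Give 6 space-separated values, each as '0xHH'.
0xF9 0x76 0xF1 0x1C 0x14 0xEB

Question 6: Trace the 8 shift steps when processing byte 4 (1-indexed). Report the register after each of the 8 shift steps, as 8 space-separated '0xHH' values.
Answer: 0x08 0x10 0x20 0x40 0x80 0x07 0x0E 0x1C

Derivation:
After byte 1 (0x90): reg=0xF9
After byte 2 (0x31): reg=0x76
After byte 3 (0x3C): reg=0xF1
Register before byte 4: 0xF1
After XOR with byte 0xF5: 0x04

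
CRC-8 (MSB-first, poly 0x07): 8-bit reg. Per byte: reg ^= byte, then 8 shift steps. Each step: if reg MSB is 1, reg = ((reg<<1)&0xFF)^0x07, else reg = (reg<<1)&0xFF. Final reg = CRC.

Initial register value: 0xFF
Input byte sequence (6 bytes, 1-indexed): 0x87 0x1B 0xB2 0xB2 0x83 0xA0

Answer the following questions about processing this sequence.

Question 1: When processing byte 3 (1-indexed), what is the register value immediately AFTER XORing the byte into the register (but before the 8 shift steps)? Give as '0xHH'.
Answer: 0xF9

Derivation:
Register before byte 3: 0x4B
Byte 3: 0xB2
0x4B XOR 0xB2 = 0xF9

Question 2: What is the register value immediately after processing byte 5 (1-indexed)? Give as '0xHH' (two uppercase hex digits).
Answer: 0xB3

Derivation:
After byte 1 (0x87): reg=0x6F
After byte 2 (0x1B): reg=0x4B
After byte 3 (0xB2): reg=0xE1
After byte 4 (0xB2): reg=0xBE
After byte 5 (0x83): reg=0xB3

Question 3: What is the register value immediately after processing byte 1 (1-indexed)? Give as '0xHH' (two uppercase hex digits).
Answer: 0x6F

Derivation:
After byte 1 (0x87): reg=0x6F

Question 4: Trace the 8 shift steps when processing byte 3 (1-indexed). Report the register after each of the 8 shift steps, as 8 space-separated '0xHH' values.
Answer: 0xF5 0xED 0xDD 0xBD 0x7D 0xFA 0xF3 0xE1

Derivation:
After byte 1 (0x87): reg=0x6F
After byte 2 (0x1B): reg=0x4B
Register before byte 3: 0x4B
After XOR with byte 0xB2: 0xF9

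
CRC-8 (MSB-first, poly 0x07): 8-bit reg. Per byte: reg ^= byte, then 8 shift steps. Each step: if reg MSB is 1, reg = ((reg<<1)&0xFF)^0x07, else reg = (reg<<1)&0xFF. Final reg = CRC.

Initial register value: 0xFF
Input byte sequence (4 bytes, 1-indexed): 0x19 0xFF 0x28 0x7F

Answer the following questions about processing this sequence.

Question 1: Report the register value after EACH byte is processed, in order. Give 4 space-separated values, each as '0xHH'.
0xBC 0xCE 0xBC 0x47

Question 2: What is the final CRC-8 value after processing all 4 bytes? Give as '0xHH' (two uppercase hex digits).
Answer: 0x47

Derivation:
After byte 1 (0x19): reg=0xBC
After byte 2 (0xFF): reg=0xCE
After byte 3 (0x28): reg=0xBC
After byte 4 (0x7F): reg=0x47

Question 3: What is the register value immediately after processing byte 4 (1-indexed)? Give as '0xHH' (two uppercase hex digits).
After byte 1 (0x19): reg=0xBC
After byte 2 (0xFF): reg=0xCE
After byte 3 (0x28): reg=0xBC
After byte 4 (0x7F): reg=0x47

Answer: 0x47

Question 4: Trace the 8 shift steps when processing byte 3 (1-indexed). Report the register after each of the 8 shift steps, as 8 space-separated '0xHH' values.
After byte 1 (0x19): reg=0xBC
After byte 2 (0xFF): reg=0xCE
Register before byte 3: 0xCE
After XOR with byte 0x28: 0xE6

Answer: 0xCB 0x91 0x25 0x4A 0x94 0x2F 0x5E 0xBC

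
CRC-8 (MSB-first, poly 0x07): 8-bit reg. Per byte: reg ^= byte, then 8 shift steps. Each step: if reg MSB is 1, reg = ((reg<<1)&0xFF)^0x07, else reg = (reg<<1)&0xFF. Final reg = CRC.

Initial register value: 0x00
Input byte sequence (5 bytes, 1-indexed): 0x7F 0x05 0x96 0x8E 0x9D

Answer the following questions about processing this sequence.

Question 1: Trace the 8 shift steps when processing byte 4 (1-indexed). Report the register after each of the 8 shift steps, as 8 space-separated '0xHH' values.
After byte 1 (0x7F): reg=0x7A
After byte 2 (0x05): reg=0x7A
After byte 3 (0x96): reg=0x8A
Register before byte 4: 0x8A
After XOR with byte 0x8E: 0x04

Answer: 0x08 0x10 0x20 0x40 0x80 0x07 0x0E 0x1C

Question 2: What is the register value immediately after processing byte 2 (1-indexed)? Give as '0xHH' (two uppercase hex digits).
Answer: 0x7A

Derivation:
After byte 1 (0x7F): reg=0x7A
After byte 2 (0x05): reg=0x7A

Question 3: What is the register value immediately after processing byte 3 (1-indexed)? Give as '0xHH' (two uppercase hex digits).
After byte 1 (0x7F): reg=0x7A
After byte 2 (0x05): reg=0x7A
After byte 3 (0x96): reg=0x8A

Answer: 0x8A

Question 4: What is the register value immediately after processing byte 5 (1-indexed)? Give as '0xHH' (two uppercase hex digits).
Answer: 0x8E

Derivation:
After byte 1 (0x7F): reg=0x7A
After byte 2 (0x05): reg=0x7A
After byte 3 (0x96): reg=0x8A
After byte 4 (0x8E): reg=0x1C
After byte 5 (0x9D): reg=0x8E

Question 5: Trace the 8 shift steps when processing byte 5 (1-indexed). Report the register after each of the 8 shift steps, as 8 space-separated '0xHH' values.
Answer: 0x05 0x0A 0x14 0x28 0x50 0xA0 0x47 0x8E

Derivation:
After byte 1 (0x7F): reg=0x7A
After byte 2 (0x05): reg=0x7A
After byte 3 (0x96): reg=0x8A
After byte 4 (0x8E): reg=0x1C
Register before byte 5: 0x1C
After XOR with byte 0x9D: 0x81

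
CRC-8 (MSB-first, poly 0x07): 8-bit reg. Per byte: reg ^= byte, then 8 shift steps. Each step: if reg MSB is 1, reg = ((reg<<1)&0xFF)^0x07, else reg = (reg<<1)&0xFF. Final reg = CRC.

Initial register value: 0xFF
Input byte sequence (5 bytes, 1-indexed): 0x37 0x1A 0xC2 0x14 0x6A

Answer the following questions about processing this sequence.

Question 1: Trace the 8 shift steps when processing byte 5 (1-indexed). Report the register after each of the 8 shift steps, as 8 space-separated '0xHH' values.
After byte 1 (0x37): reg=0x76
After byte 2 (0x1A): reg=0x03
After byte 3 (0xC2): reg=0x49
After byte 4 (0x14): reg=0x94
Register before byte 5: 0x94
After XOR with byte 0x6A: 0xFE

Answer: 0xFB 0xF1 0xE5 0xCD 0x9D 0x3D 0x7A 0xF4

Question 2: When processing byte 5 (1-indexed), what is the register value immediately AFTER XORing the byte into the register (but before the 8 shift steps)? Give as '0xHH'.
Register before byte 5: 0x94
Byte 5: 0x6A
0x94 XOR 0x6A = 0xFE

Answer: 0xFE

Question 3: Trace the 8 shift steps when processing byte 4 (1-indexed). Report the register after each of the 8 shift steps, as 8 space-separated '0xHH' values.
Answer: 0xBA 0x73 0xE6 0xCB 0x91 0x25 0x4A 0x94

Derivation:
After byte 1 (0x37): reg=0x76
After byte 2 (0x1A): reg=0x03
After byte 3 (0xC2): reg=0x49
Register before byte 4: 0x49
After XOR with byte 0x14: 0x5D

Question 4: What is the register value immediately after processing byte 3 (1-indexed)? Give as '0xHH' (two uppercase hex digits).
After byte 1 (0x37): reg=0x76
After byte 2 (0x1A): reg=0x03
After byte 3 (0xC2): reg=0x49

Answer: 0x49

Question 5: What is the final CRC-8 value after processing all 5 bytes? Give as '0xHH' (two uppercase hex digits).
After byte 1 (0x37): reg=0x76
After byte 2 (0x1A): reg=0x03
After byte 3 (0xC2): reg=0x49
After byte 4 (0x14): reg=0x94
After byte 5 (0x6A): reg=0xF4

Answer: 0xF4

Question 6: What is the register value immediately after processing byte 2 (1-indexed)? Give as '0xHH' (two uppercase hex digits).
After byte 1 (0x37): reg=0x76
After byte 2 (0x1A): reg=0x03

Answer: 0x03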